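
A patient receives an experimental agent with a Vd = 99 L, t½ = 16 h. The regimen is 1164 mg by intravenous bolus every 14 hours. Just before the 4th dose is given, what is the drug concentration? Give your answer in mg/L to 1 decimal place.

f = (1/2)^(τ/t½) = (1/2)^(14/16) ≈ 0.5453.
C₀ = D/Vd = 1164/99 ≈ 11.758 mg/L.
Before the 4th dose, 3 doses have been given. Superposition: Cmin = C₀·(f + f² + … + f^3).
≈ 11.758 × (0.5453 + 0.2974 + 0.1621) ≈ 11.758 × 1.0048 ≈ 11.814 mg/L.

11.8 mg/L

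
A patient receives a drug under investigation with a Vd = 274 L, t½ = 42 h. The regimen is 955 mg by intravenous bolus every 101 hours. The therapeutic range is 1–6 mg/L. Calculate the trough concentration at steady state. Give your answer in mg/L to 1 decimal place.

0.8 mg/L

Over one 101-h interval, 101/42 ≈ 2.4048 half-lives elapse, leaving f ≈ 0.1888 of each dose.
Single-dose peak C₀ = D/Vd = 955/274 ≈ 3.485 mg/L.
Steady-state trough Cmin,ss = C₀·f/(1−f) ≈ 3.485 × 0.1888/0.8112 ≈ 0.811 mg/L.
Trough 0.8 mg/L vs MEC 1 mg/L: subtherapeutic.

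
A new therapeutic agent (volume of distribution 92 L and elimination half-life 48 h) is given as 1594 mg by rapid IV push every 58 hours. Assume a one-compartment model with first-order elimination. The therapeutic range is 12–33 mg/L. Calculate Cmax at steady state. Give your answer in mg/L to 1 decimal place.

Over one 58-h interval, 58/48 ≈ 1.2083 half-lives elapse, leaving f ≈ 0.4328 of each dose.
At steady state, accumulation factor R = 1/(1 − e^(−kτ)) ≈ 1.7630.
Each bolus raises the concentration by D/Vd = 1594/92 ≈ 17.326 mg/L.
Cmax,ss = C₀/(1 − f) ≈ 17.326/0.5672 ≈ 30.547 mg/L.
Peak 30.5 mg/L vs MTC 33 mg/L: below toxic threshold.

30.5 mg/L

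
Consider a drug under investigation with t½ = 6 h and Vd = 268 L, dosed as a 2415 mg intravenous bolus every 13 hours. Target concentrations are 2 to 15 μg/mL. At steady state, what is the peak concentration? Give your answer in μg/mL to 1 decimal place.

k = ln2/t½ = ln2/6 ≈ 0.115525 h⁻¹; fraction remaining f = e^(−kτ) = e^(−0.115525×13) ≈ 0.2227.
At steady state, accumulation factor R = 1/(1 − e^(−kτ)) ≈ 1.2865.
Each bolus raises the concentration by D/Vd = 2415/268 ≈ 9.011 μg/mL.
Steady-state peak Cmax,ss = C₀·R ≈ 9.011 × 1.2865 ≈ 11.593 μg/mL.
Peak 11.6 μg/mL vs MTC 15 μg/mL: below toxic threshold.

11.6 μg/mL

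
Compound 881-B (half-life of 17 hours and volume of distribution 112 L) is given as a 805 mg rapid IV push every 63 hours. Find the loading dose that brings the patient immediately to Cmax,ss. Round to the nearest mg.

f = (1/2)^(63/17) ≈ 0.076633; accumulation ratio R = 1/(1−f) ≈ 1.08299.
Loading dose to hit Cmax,ss on first dose: D_load = D_maint·R ≈ 805 × 1.08299 ≈ 871.81 mg.

872 mg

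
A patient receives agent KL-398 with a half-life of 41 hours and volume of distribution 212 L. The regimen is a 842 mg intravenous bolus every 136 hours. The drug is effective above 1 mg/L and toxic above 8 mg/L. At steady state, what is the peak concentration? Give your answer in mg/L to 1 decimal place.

k = ln2/t½ = ln2/41 ≈ 0.016906 h⁻¹; fraction remaining f = e^(−kτ) = e^(−0.016906×136) ≈ 0.1003.
At steady state, accumulation factor R = 1/(1 − e^(−kτ)) ≈ 1.1115.
Each bolus raises the concentration by D/Vd = 842/212 ≈ 3.972 mg/L.
Steady-state peak Cmax,ss = C₀·R ≈ 3.972 × 1.1115 ≈ 4.415 mg/L.
Peak 4.4 mg/L vs MTC 8 mg/L: below toxic threshold.

4.4 mg/L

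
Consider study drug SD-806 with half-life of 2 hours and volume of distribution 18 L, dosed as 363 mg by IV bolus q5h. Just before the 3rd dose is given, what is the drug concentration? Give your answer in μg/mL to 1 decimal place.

4.2 μg/mL

f = (1/2)^(τ/t½) = (1/2)^(5/2) ≈ 0.1768.
C₀ = D/Vd = 363/18 ≈ 20.167 μg/mL.
Before the 3rd dose, 2 doses have been given. Superposition: Cmin = C₀·(f + f²).
≈ 20.167 × (0.1768 + 0.0313) ≈ 20.167 × 0.2081 ≈ 4.197 μg/mL.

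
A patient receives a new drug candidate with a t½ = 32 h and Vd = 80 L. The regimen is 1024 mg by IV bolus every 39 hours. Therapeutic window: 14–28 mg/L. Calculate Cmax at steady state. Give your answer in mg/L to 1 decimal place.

k = ln2/t½ = ln2/32 ≈ 0.021661 h⁻¹; fraction remaining f = e^(−kτ) = e^(−0.021661×39) ≈ 0.4297.
At steady state, accumulation factor R = 1/(1 − e^(−kτ)) ≈ 1.7535.
Single-dose peak C₀ = D/Vd = 1024/80 ≈ 12.800 mg/L.
Steady-state peak Cmax,ss = C₀·R ≈ 12.800 × 1.7535 ≈ 22.445 mg/L.
Peak 22.4 mg/L vs MTC 28 mg/L: below toxic threshold.

22.4 mg/L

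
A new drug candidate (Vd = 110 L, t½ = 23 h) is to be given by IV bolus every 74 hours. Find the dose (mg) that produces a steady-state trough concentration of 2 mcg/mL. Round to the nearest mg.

τ/t½ = 74/23 ≈ 3.2174, so f = (1/2)^(74/23) ≈ 0.107515.
Cmin,ss = (D/Vd)·f/(1−f), so D = Cmin,ss·Vd·(1−f)/f.
D = 2 × 110 × (1−f)/f ≈ 2 × 110 × 8.30103 ≈ 1826.23 mg.

1826 mg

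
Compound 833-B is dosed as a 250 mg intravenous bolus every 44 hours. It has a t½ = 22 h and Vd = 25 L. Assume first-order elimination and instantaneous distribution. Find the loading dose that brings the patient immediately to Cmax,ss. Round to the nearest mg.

333 mg

f = (1/2)^(44/22) ≈ 0.250000; accumulation ratio R = 1/(1−f) ≈ 1.33333.
Loading dose to hit Cmax,ss on first dose: D_load = D_maint·R ≈ 250 × 1.33333 ≈ 333.33 mg.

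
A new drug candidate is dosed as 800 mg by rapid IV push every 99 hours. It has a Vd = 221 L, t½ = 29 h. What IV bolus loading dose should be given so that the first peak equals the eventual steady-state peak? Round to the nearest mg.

f = (1/2)^(99/29) ≈ 0.093831; accumulation ratio R = 1/(1−f) ≈ 1.10355.
Loading dose to hit Cmax,ss on first dose: D_load = D_maint·R ≈ 800 × 1.10355 ≈ 882.84 mg.

883 mg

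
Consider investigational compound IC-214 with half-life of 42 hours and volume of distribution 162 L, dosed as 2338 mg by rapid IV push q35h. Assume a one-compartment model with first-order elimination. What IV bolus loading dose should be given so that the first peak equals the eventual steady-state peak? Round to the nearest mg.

5329 mg

f = (1/2)^(35/42) ≈ 0.561231; accumulation ratio R = 1/(1−f) ≈ 2.27910.
Loading dose to hit Cmax,ss on first dose: D_load = D_maint·R ≈ 2338 × 2.27910 ≈ 5328.54 mg.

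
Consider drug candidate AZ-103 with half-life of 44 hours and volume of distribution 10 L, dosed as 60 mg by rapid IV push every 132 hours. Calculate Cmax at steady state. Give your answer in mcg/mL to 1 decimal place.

6.9 mcg/mL

τ = 132 h = 3 half-lives, so f = (1/2)^3 = 0.125.
At steady state, R = 1/(1 − 0.125) = 8/7.
Single-dose peak C₀ = D/Vd = 60/10 = 6 mcg/mL.
Steady-state peak Cmax,ss = C₀·R = 6 × 8/7 ≈ 6.857 mcg/mL.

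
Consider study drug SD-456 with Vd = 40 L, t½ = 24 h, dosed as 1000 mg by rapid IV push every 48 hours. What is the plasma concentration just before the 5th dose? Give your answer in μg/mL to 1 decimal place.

8.3 μg/mL

f = (1/2)^(τ/t½) = (1/2)^(48/24) ≈ 0.2500.
C₀ = D/Vd = 1000/40 ≈ 25.000 μg/mL.
Before the 5th dose, 4 doses have been given. Superposition: Cmin = C₀·(f + f² + … + f^4).
≈ 25.000 × (0.2500 + 0.0625 + 0.0156 + 0.0039) ≈ 25.000 × 0.3320 ≈ 8.300 μg/mL.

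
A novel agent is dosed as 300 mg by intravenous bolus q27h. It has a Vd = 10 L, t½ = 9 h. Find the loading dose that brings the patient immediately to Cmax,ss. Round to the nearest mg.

343 mg

f = (1/2)^(27/9) ≈ 0.125000; accumulation ratio R = 1/(1−f) ≈ 1.14286.
Loading dose to hit Cmax,ss on first dose: D_load = D_maint·R ≈ 300 × 1.14286 ≈ 342.86 mg.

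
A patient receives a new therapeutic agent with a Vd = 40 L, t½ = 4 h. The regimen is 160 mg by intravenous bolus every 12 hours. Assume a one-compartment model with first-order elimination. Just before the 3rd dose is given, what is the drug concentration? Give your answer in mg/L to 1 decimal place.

0.6 mg/L

f = (1/2)^(τ/t½) = (1/2)^(12/4) ≈ 0.1250.
C₀ = D/Vd = 160/40 ≈ 4.000 mg/L.
Before the 3rd dose, 2 doses have been given. Superposition: Cmin = C₀·(f + f²).
≈ 4.000 × (0.1250 + 0.0156) ≈ 4.000 × 0.1406 ≈ 0.562 mg/L.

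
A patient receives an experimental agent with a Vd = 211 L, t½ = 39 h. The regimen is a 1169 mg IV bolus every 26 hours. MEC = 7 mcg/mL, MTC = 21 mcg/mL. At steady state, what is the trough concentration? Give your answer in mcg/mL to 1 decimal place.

τ/t½ = 26/39 ≈ 0.66667, so fraction remaining f = (1/2)^(26/39) ≈ 0.6300.
Accumulation ratio R = 1/(1 − f) ≈ 1/0.3700 ≈ 2.7027.
Single-dose peak C₀ = D/Vd = 1169/211 ≈ 5.540 mcg/mL.
Steady-state peak Cmax,ss = C₀·R ≈ 5.540 × 2.7027 ≈ 14.973 mcg/mL.
Steady-state trough Cmin,ss = Cmax,ss·f ≈ 14.973 × 0.6300 ≈ 9.433 mcg/mL.
Trough 9.4 mcg/mL vs MEC 7 mcg/mL: adequate.

9.4 mcg/mL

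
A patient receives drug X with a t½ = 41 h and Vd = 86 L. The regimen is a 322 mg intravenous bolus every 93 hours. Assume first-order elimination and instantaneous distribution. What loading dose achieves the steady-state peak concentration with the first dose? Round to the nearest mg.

406 mg

f = (1/2)^(93/41) ≈ 0.207575; accumulation ratio R = 1/(1−f) ≈ 1.26195.
Loading dose to hit Cmax,ss on first dose: D_load = D_maint·R ≈ 322 × 1.26195 ≈ 406.35 mg.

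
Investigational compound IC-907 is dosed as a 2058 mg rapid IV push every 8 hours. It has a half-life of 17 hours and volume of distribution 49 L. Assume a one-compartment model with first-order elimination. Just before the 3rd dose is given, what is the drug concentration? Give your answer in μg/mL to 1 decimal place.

52.2 μg/mL

f = (1/2)^(τ/t½) = (1/2)^(8/17) ≈ 0.7217.
C₀ = D/Vd = 2058/49 ≈ 42.000 μg/mL.
Before the 3rd dose, 2 doses have been given. Superposition: Cmin = C₀·(f + f²).
≈ 42.000 × (0.7217 + 0.5209) ≈ 42.000 × 1.2426 ≈ 52.189 μg/mL.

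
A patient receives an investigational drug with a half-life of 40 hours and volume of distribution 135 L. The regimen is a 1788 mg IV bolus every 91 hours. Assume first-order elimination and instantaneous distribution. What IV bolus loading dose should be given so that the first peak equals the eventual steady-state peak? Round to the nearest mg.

2254 mg

f = (1/2)^(91/40) ≈ 0.206613; accumulation ratio R = 1/(1−f) ≈ 1.26042.
Loading dose to hit Cmax,ss on first dose: D_load = D_maint·R ≈ 1788 × 1.26042 ≈ 2253.63 mg.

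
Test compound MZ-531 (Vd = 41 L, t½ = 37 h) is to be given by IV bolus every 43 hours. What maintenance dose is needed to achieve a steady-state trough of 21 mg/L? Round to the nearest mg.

1066 mg

τ/t½ = 43/37 ≈ 1.1622, so f = (1/2)^(43/37) ≈ 0.446842.
Cmin,ss = (D/Vd)·f/(1−f), so D = Cmin,ss·Vd·(1−f)/f.
D = 21 × 41 × (1−f)/f ≈ 21 × 41 × 1.23793 ≈ 1065.86 mg.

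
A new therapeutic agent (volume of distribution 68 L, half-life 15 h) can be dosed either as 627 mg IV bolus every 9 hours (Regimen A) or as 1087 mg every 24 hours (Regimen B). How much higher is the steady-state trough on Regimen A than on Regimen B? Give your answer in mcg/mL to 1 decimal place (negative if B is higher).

10.0 mcg/mL

Regimen A: f = (1/2)^(9/15) ≈ 0.6598; Cmin,ss = (627/68)·f/(1−f) ≈ 17.883 mcg/mL.
Regimen B: f = (1/2)^(24/15) ≈ 0.3299; Cmin,ss = (1087/68)·f/(1−f) ≈ 7.870 mcg/mL.
Difference ≈ 17.883 − 7.870 ≈ 10.013 mcg/mL.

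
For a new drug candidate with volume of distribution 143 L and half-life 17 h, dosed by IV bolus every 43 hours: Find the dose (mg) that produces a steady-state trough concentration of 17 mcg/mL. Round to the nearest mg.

τ/t½ = 43/17 ≈ 2.5294, so f = (1/2)^(43/17) ≈ 0.173209.
Cmin,ss = (D/Vd)·f/(1−f), so D = Cmin,ss·Vd·(1−f)/f.
D = 17 × 143 × (1−f)/f ≈ 17 × 143 × 4.77337 ≈ 11604.06 mg.

11604 mg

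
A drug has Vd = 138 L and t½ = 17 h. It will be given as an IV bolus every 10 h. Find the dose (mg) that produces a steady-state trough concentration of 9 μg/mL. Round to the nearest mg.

τ/t½ = 10/17 ≈ 0.58824, so f = (1/2)^(10/17) ≈ 0.665156.
Cmin,ss = (D/Vd)·f/(1−f), so D = Cmin,ss·Vd·(1−f)/f.
D = 9 × 138 × (1−f)/f ≈ 9 × 138 × 0.50341 ≈ 625.24 mg.

625 mg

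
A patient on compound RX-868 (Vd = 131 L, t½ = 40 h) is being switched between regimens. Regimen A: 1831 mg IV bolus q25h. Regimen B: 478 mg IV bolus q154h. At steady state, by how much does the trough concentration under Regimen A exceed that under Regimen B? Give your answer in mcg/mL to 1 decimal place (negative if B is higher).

Regimen A: f = (1/2)^(25/40) ≈ 0.6484; Cmin,ss = (1831/131)·f/(1−f) ≈ 25.776 mcg/mL.
Regimen B: f = (1/2)^(154/40) ≈ 0.0693; Cmin,ss = (478/131)·f/(1−f) ≈ 0.272 mcg/mL.
Difference ≈ 25.776 − 0.272 ≈ 25.504 mcg/mL.

25.5 mcg/mL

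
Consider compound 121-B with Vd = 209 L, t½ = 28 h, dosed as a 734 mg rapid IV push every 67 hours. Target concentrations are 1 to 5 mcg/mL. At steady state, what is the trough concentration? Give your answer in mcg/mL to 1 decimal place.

Over one 67-h interval, 67/28 ≈ 2.3929 half-lives elapse, leaving f ≈ 0.1904 of each dose.
Single-dose peak C₀ = D/Vd = 734/209 ≈ 3.512 mcg/mL.
Steady-state trough Cmin,ss = C₀·f/(1−f) ≈ 3.512 × 0.1904/0.8096 ≈ 0.826 mcg/mL.
Trough 0.8 mcg/mL vs MEC 1 mcg/mL: subtherapeutic.

0.8 mcg/mL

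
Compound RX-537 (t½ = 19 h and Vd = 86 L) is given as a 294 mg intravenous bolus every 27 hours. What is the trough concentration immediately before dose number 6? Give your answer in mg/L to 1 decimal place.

f = (1/2)^(τ/t½) = (1/2)^(27/19) ≈ 0.3734.
C₀ = D/Vd = 294/86 ≈ 3.419 mg/L.
Before the 6th dose, 5 doses have been given. Superposition: Cmin = C₀·(f + f² + … + f^5).
≈ 3.419 × (0.3734 + 0.1394 + 0.0521 + 0.0194 + 0.0073) ≈ 3.419 × 0.5916 ≈ 2.023 mg/L.

2.0 mg/L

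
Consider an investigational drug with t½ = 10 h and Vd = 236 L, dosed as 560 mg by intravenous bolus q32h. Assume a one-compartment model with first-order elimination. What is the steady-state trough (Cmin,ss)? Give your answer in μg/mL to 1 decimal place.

τ/t½ = 32/10 ≈ 3.2, so fraction remaining f = (1/2)^(32/10) ≈ 0.1088.
Each bolus raises the concentration by D/Vd = 560/236 ≈ 2.373 μg/mL.
Steady-state trough Cmin,ss = C₀·f/(1−f) ≈ 2.373 × 0.1088/0.8912 ≈ 0.290 μg/mL.

0.3 μg/mL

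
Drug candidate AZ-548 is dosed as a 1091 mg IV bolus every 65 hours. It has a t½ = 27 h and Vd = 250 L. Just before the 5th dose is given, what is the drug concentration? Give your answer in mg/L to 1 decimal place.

1.0 mg/L

f = (1/2)^(τ/t½) = (1/2)^(65/27) ≈ 0.1885.
C₀ = D/Vd = 1091/250 ≈ 4.364 mg/L.
Before the 5th dose, 4 doses have been given. Superposition: Cmin = C₀·(f + f² + … + f^4).
≈ 4.364 × (0.1885 + 0.0355 + 0.0067 + 0.0013) ≈ 4.364 × 0.2320 ≈ 1.012 mg/L.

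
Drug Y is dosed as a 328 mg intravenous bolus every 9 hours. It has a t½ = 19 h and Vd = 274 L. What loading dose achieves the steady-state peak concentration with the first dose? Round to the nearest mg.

f = (1/2)^(9/19) ≈ 0.720123; accumulation ratio R = 1/(1−f) ≈ 3.57300.
Loading dose to hit Cmax,ss on first dose: D_load = D_maint·R ≈ 328 × 3.57300 ≈ 1171.94 mg.

1172 mg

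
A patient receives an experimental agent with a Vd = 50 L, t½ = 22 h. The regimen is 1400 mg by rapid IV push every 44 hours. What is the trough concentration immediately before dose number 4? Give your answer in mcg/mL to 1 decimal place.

f = (1/2)^(τ/t½) = (1/2)^(44/22) ≈ 0.2500.
C₀ = D/Vd = 1400/50 ≈ 28.000 mcg/mL.
Before the 4th dose, 3 doses have been given. Superposition: Cmin = C₀·(f + f² + … + f^3).
≈ 28.000 × (0.2500 + 0.0625 + 0.0156) ≈ 28.000 × 0.3281 ≈ 9.187 mcg/mL.

9.2 mcg/mL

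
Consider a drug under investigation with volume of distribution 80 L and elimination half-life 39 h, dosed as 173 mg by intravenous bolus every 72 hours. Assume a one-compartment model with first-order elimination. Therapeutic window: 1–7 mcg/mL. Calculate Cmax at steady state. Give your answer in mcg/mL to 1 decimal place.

Over one 72-h interval, 72/39 ≈ 1.8462 half-lives elapse, leaving f ≈ 0.2781 of each dose.
Accumulation ratio R = 1/(1 − f) ≈ 1/0.7219 ≈ 1.3852.
Each bolus raises the concentration by D/Vd = 173/80 ≈ 2.163 mcg/mL.
Cmax,ss = C₀/(1 − f) ≈ 2.163/0.7219 ≈ 2.996 mcg/mL.
Peak 3.0 mcg/mL vs MTC 7 mcg/mL: below toxic threshold.

3.0 mcg/mL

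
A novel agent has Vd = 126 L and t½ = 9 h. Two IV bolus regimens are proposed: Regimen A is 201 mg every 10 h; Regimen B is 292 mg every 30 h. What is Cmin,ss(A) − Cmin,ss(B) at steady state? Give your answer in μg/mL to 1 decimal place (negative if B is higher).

Regimen A: f = (1/2)^(10/9) ≈ 0.4629; Cmin,ss = (201/126)·f/(1−f) ≈ 1.375 μg/mL.
Regimen B: f = (1/2)^(30/9) ≈ 0.0992; Cmin,ss = (292/126)·f/(1−f) ≈ 0.255 μg/mL.
Difference ≈ 1.375 − 0.255 ≈ 1.120 μg/mL.

1.1 μg/mL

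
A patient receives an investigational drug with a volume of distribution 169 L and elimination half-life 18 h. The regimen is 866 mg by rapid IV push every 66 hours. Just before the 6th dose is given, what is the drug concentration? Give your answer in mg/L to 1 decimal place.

0.4 mg/L

f = (1/2)^(τ/t½) = (1/2)^(66/18) ≈ 0.0787.
C₀ = D/Vd = 866/169 ≈ 5.124 mg/L.
Before the 6th dose, 5 doses have been given. Superposition: Cmin = C₀·(f + f² + … + f^5).
≈ 5.124 × (0.0787 + 0.0062 + 0.0005 + 0.0000 + 0.0000) ≈ 5.124 × 0.0854 ≈ 0.438 mg/L.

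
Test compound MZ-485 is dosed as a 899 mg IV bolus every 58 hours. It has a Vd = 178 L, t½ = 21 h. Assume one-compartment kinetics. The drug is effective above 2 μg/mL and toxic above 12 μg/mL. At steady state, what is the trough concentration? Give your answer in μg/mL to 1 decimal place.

0.9 μg/mL

τ/t½ = 58/21 ≈ 2.7619, so fraction remaining f = (1/2)^(58/21) ≈ 0.1474.
Single-dose peak C₀ = D/Vd = 899/178 ≈ 5.051 μg/mL.
Steady-state trough Cmin,ss = C₀·f/(1−f) ≈ 5.051 × 0.1474/0.8526 ≈ 0.873 μg/mL.
Trough 0.9 μg/mL vs MEC 2 μg/mL: subtherapeutic.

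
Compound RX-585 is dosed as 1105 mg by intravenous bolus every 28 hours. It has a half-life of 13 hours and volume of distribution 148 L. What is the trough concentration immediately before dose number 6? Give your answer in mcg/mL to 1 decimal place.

f = (1/2)^(τ/t½) = (1/2)^(28/13) ≈ 0.2247.
C₀ = D/Vd = 1105/148 ≈ 7.466 mcg/mL.
Before the 6th dose, 5 doses have been given. Superposition: Cmin = C₀·(f + f² + … + f^5).
≈ 7.466 × (0.2247 + 0.0505 + 0.0113 + 0.0025 + 0.0006) ≈ 7.466 × 0.2896 ≈ 2.162 mcg/mL.

2.2 mcg/mL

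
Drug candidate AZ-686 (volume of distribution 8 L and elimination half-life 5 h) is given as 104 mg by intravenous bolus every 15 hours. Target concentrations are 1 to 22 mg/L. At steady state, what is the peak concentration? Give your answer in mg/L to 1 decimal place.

The dosing interval is 3 half-lives, so f = 2^(−3) = 0.125.
At steady state, R = 1/(1 − 0.125) = 8/7.
Single-dose peak C₀ = D/Vd = 104/8 = 13 mg/L.
Steady-state peak Cmax,ss = C₀·R = 13 × 8/7 ≈ 14.857 mg/L.
Peak 14.9 mg/L vs MTC 22 mg/L: below toxic threshold.

14.9 mg/L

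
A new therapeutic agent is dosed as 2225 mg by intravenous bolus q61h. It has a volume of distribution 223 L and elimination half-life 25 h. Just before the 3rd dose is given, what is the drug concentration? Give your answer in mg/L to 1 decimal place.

2.2 mg/L

f = (1/2)^(τ/t½) = (1/2)^(61/25) ≈ 0.1843.
C₀ = D/Vd = 2225/223 ≈ 9.978 mg/L.
Before the 3rd dose, 2 doses have been given. Superposition: Cmin = C₀·(f + f²).
≈ 9.978 × (0.1843 + 0.0340) ≈ 9.978 × 0.2183 ≈ 2.178 mg/L.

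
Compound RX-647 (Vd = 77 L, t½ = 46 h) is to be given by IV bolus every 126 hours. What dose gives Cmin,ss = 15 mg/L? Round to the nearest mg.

τ/t½ = 126/46 ≈ 2.7391, so f = (1/2)^(126/46) ≈ 0.149775.
Cmin,ss = (D/Vd)·f/(1−f), so D = Cmin,ss·Vd·(1−f)/f.
D = 15 × 77 × (1−f)/f ≈ 15 × 77 × 5.67668 ≈ 6556.57 mg.

6557 mg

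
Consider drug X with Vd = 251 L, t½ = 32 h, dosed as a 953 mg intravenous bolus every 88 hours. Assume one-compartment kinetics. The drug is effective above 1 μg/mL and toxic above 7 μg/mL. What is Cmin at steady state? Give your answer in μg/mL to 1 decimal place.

τ/t½ = 88/32 ≈ 2.75, so fraction remaining f = (1/2)^(88/32) ≈ 0.1487.
Each bolus raises the concentration by D/Vd = 953/251 ≈ 3.797 μg/mL.
Steady-state trough Cmin,ss = C₀·f/(1−f) ≈ 3.797 × 0.1487/0.8513 ≈ 0.663 μg/mL.
Trough 0.7 μg/mL vs MEC 1 μg/mL: subtherapeutic.

0.7 μg/mL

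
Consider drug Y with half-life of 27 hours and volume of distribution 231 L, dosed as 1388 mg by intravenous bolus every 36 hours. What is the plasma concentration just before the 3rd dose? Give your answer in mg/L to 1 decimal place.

f = (1/2)^(τ/t½) = (1/2)^(36/27) ≈ 0.3969.
C₀ = D/Vd = 1388/231 ≈ 6.009 mg/L.
Before the 3rd dose, 2 doses have been given. Superposition: Cmin = C₀·(f + f²).
≈ 6.009 × (0.3969 + 0.1575) ≈ 6.009 × 0.5544 ≈ 3.331 mg/L.

3.3 mg/L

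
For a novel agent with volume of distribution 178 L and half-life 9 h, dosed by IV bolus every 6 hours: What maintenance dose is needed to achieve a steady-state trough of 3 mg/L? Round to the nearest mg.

314 mg

τ/t½ = 6/9 ≈ 0.66667, so f = (1/2)^(6/9) ≈ 0.629961.
Cmin,ss = (D/Vd)·f/(1−f), so D = Cmin,ss·Vd·(1−f)/f.
D = 3 × 178 × (1−f)/f ≈ 3 × 178 × 0.58740 ≈ 313.67 mg.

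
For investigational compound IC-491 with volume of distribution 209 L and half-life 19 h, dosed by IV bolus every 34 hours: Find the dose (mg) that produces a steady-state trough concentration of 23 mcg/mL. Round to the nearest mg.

11810 mg

τ/t½ = 34/19 ≈ 1.7895, so f = (1/2)^(34/19) ≈ 0.289278.
Cmin,ss = (D/Vd)·f/(1−f), so D = Cmin,ss·Vd·(1−f)/f.
D = 23 × 209 × (1−f)/f ≈ 23 × 209 × 2.45688 ≈ 11810.22 mg.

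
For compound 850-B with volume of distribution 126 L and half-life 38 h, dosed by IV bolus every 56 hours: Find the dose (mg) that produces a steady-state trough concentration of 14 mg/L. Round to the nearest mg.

τ/t½ = 56/38 ≈ 1.4737, so f = (1/2)^(56/38) ≈ 0.360062.
Cmin,ss = (D/Vd)·f/(1−f), so D = Cmin,ss·Vd·(1−f)/f.
D = 14 × 126 × (1−f)/f ≈ 14 × 126 × 1.77730 ≈ 3135.16 mg.

3135 mg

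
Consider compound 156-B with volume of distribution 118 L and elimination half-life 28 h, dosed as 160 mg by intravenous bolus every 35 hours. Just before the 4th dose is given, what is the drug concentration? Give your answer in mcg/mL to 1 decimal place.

f = (1/2)^(τ/t½) = (1/2)^(35/28) ≈ 0.4204.
C₀ = D/Vd = 160/118 ≈ 1.356 mcg/mL.
Before the 4th dose, 3 doses have been given. Superposition: Cmin = C₀·(f + f² + … + f^3).
≈ 1.356 × (0.4204 + 0.1767 + 0.0743) ≈ 1.356 × 0.6714 ≈ 0.910 mcg/mL.

0.9 mcg/mL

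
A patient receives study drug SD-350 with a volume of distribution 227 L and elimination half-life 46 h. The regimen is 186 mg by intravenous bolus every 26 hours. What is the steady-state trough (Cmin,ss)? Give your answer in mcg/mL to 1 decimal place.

k = ln2/t½ = ln2/46 ≈ 0.015068 h⁻¹; fraction remaining f = e^(−kτ) = e^(−0.015068×26) ≈ 0.6759.
Single-dose peak C₀ = D/Vd = 186/227 ≈ 0.819 mcg/mL.
Steady-state trough Cmin,ss = C₀·f/(1−f) ≈ 0.819 × 0.6759/0.3241 ≈ 1.708 mcg/mL.

1.7 mcg/mL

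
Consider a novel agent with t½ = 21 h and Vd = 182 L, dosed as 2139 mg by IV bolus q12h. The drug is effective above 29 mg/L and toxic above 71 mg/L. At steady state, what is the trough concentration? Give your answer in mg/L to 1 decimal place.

24.2 mg/L

k = ln2/t½ = ln2/21 ≈ 0.033007 h⁻¹; fraction remaining f = e^(−kτ) = e^(−0.033007×12) ≈ 0.6730.
Accumulation ratio R = 1/(1 − f) ≈ 1/0.3270 ≈ 3.0581.
Each bolus raises the concentration by D/Vd = 2139/182 ≈ 11.753 mg/L.
Steady-state peak Cmax,ss = C₀·R ≈ 11.753 × 3.0581 ≈ 35.942 mg/L.
Steady-state trough Cmin,ss = Cmax,ss·f ≈ 35.942 × 0.6730 ≈ 24.189 mg/L.
Trough 24.2 mg/L vs MEC 29 mg/L: subtherapeutic.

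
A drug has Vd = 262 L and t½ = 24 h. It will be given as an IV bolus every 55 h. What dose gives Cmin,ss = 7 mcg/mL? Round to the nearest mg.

τ/t½ = 55/24 ≈ 2.2917, so f = (1/2)^(55/24) ≈ 0.204239.
Cmin,ss = (D/Vd)·f/(1−f), so D = Cmin,ss·Vd·(1−f)/f.
D = 7 × 262 × (1−f)/f ≈ 7 × 262 × 3.89622 ≈ 7145.67 mg.

7146 mg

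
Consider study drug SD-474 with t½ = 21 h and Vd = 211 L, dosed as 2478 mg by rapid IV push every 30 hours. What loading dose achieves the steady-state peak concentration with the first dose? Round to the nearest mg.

f = (1/2)^(30/21) ≈ 0.371499; accumulation ratio R = 1/(1−f) ≈ 1.59109.
Loading dose to hit Cmax,ss on first dose: D_load = D_maint·R ≈ 2478 × 1.59109 ≈ 3942.72 mg.

3943 mg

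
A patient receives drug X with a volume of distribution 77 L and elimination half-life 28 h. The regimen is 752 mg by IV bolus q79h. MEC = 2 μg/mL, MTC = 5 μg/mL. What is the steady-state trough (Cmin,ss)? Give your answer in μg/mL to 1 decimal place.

Over one 79-h interval, 79/28 ≈ 2.8214 half-lives elapse, leaving f ≈ 0.1415 of each dose.
Single-dose peak C₀ = D/Vd = 752/77 ≈ 9.766 μg/mL.
Steady-state trough Cmin,ss = C₀·f/(1−f) ≈ 9.766 × 0.1415/0.8585 ≈ 1.610 μg/mL.
Trough 1.6 μg/mL vs MEC 2 μg/mL: subtherapeutic.

1.6 μg/mL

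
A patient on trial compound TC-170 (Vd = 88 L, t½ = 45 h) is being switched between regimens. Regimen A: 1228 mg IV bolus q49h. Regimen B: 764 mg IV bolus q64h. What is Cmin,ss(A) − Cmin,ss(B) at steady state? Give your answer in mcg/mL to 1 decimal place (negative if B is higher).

7.2 mcg/mL

Regimen A: f = (1/2)^(49/45) ≈ 0.4701; Cmin,ss = (1228/88)·f/(1−f) ≈ 12.380 mcg/mL.
Regimen B: f = (1/2)^(64/45) ≈ 0.3731; Cmin,ss = (764/88)·f/(1−f) ≈ 5.167 mcg/mL.
Difference ≈ 12.380 − 5.167 ≈ 7.213 mcg/mL.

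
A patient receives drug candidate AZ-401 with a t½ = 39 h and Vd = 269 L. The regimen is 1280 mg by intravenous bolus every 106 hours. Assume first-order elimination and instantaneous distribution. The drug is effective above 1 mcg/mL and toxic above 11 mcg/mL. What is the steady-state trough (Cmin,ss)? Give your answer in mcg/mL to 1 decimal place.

0.9 mcg/mL

Over one 106-h interval, 106/39 ≈ 2.7179 half-lives elapse, leaving f ≈ 0.1520 of each dose.
Accumulation ratio R = 1/(1 − f) ≈ 1/0.8480 ≈ 1.1792.
Each bolus raises the concentration by D/Vd = 1280/269 ≈ 4.758 mcg/mL.
Cmax,ss = C₀/(1 − f) ≈ 4.758/0.8480 ≈ 5.611 mcg/mL.
One interval later, Cmin,ss = Cmax,ss·e^(−kτ) ≈ 5.611 × 0.1520 ≈ 0.853 mcg/mL.
Trough 0.9 mcg/mL vs MEC 1 mcg/mL: subtherapeutic.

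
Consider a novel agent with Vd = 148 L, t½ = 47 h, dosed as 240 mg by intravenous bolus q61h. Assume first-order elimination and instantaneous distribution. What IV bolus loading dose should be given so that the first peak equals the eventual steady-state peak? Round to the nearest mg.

f = (1/2)^(61/47) ≈ 0.406726; accumulation ratio R = 1/(1−f) ≈ 1.68556.
Loading dose to hit Cmax,ss on first dose: D_load = D_maint·R ≈ 240 × 1.68556 ≈ 404.53 mg.

405 mg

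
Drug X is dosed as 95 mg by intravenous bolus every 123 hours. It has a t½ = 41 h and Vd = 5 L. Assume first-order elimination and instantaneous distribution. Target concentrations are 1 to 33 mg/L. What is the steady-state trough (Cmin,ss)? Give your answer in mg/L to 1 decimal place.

2.7 mg/L

τ = 123 h = 3 half-lives, so f = (1/2)^3 = 0.125.
Accumulation ratio R = 1/(1 − f) = 1/0.875 = 8/7.
Single-dose peak C₀ = D/Vd = 95/5 = 19 mg/L.
Steady-state peak Cmax,ss = C₀·R = 19 × 8/7 ≈ 21.714 mg/L.
Steady-state trough Cmin,ss = Cmax,ss·f ≈ 21.714 × 0.125 ≈ 2.714 mg/L.
Trough 2.7 mg/L vs MEC 1 mg/L: adequate.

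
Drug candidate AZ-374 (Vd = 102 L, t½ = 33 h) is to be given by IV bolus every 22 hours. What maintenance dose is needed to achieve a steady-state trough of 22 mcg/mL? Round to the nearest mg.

1318 mg

τ/t½ = 22/33 ≈ 0.66667, so f = (1/2)^(22/33) ≈ 0.629961.
Cmin,ss = (D/Vd)·f/(1−f), so D = Cmin,ss·Vd·(1−f)/f.
D = 22 × 102 × (1−f)/f ≈ 22 × 102 × 0.58740 ≈ 1318.13 mg.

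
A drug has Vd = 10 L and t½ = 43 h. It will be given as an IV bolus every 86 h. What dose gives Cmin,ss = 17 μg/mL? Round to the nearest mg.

τ/t½ = 86/43 ≈ 2, so f = (1/2)^(86/43) ≈ 0.250000.
Cmin,ss = (D/Vd)·f/(1−f), so D = Cmin,ss·Vd·(1−f)/f.
D = 17 × 10 × (1−f)/f ≈ 17 × 10 × 3.00000 ≈ 510.00 mg.

510 mg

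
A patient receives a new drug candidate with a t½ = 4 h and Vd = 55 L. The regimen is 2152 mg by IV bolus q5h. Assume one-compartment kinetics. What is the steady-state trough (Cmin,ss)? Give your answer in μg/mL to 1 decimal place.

28.4 μg/mL

k = ln2/t½ = ln2/4 ≈ 0.173287 h⁻¹; fraction remaining f = e^(−kτ) = e^(−0.173287×5) ≈ 0.4204.
Single-dose peak C₀ = D/Vd = 2152/55 ≈ 39.127 μg/mL.
Steady-state trough Cmin,ss = C₀·f/(1−f) ≈ 39.127 × 0.4204/0.5796 ≈ 28.380 μg/mL.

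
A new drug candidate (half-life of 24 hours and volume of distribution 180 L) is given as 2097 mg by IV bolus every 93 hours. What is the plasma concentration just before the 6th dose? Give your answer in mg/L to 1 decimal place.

f = (1/2)^(τ/t½) = (1/2)^(93/24) ≈ 0.0682.
C₀ = D/Vd = 2097/180 ≈ 11.650 mg/L.
Before the 6th dose, 5 doses have been given. Superposition: Cmin = C₀·(f + f² + … + f^5).
≈ 11.650 × (0.0682 + 0.0047 + 0.0003 + 0.0000 + 0.0000) ≈ 11.650 × 0.0732 ≈ 0.853 mg/L.

0.9 mg/L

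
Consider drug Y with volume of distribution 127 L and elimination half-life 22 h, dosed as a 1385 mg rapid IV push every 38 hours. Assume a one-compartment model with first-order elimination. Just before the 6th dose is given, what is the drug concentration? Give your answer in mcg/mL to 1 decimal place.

f = (1/2)^(τ/t½) = (1/2)^(38/22) ≈ 0.3020.
C₀ = D/Vd = 1385/127 ≈ 10.906 mcg/mL.
Before the 6th dose, 5 doses have been given. Superposition: Cmin = C₀·(f + f² + … + f^5).
≈ 10.906 × (0.3020 + 0.0912 + 0.0275 + 0.0083 + 0.0025) ≈ 10.906 × 0.4315 ≈ 4.706 mcg/mL.

4.7 mcg/mL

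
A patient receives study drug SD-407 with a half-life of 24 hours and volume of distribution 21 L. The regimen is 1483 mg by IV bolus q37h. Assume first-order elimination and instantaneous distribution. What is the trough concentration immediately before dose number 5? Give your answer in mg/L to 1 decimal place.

f = (1/2)^(τ/t½) = (1/2)^(37/24) ≈ 0.3435.
C₀ = D/Vd = 1483/21 ≈ 70.619 mg/L.
Before the 5th dose, 4 doses have been given. Superposition: Cmin = C₀·(f + f² + … + f^4).
≈ 70.619 × (0.3435 + 0.1180 + 0.0405 + 0.0139) ≈ 70.619 × 0.5159 ≈ 36.432 mg/L.

36.4 mg/L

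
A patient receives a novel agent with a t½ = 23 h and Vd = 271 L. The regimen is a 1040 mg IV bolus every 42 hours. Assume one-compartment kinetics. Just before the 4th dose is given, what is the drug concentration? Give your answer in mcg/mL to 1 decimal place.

f = (1/2)^(τ/t½) = (1/2)^(42/23) ≈ 0.2820.
C₀ = D/Vd = 1040/271 ≈ 3.838 mcg/mL.
Before the 4th dose, 3 doses have been given. Superposition: Cmin = C₀·(f + f² + … + f^3).
≈ 3.838 × (0.2820 + 0.0795 + 0.0224) ≈ 3.838 × 0.3839 ≈ 1.473 mcg/mL.

1.5 mcg/mL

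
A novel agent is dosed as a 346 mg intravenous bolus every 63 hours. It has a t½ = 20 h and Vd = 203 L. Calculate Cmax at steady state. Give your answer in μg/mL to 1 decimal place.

Over one 63-h interval, 63/20 ≈ 3.15 half-lives elapse, leaving f ≈ 0.1127 of each dose.
At steady state, accumulation factor R = 1/(1 − e^(−kτ)) ≈ 1.1270.
Single-dose peak C₀ = D/Vd = 346/203 ≈ 1.704 μg/mL.
Cmax,ss = C₀/(1 − f) ≈ 1.704/0.8873 ≈ 1.920 μg/mL.

1.9 μg/mL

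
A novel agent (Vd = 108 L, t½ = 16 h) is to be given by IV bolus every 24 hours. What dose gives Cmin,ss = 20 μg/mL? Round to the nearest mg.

3949 mg

τ/t½ = 24/16 ≈ 1.5, so f = (1/2)^(24/16) ≈ 0.353553.
Cmin,ss = (D/Vd)·f/(1−f), so D = Cmin,ss·Vd·(1−f)/f.
D = 20 × 108 × (1−f)/f ≈ 20 × 108 × 1.82843 ≈ 3949.41 mg.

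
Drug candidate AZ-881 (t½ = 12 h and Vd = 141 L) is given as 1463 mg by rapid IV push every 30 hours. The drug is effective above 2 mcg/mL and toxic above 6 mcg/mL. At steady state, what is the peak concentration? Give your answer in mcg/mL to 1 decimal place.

τ/t½ = 30/12 ≈ 2.5, so fraction remaining f = (1/2)^(30/12) ≈ 0.1768.
Accumulation ratio R = 1/(1 − f) ≈ 1/0.8232 ≈ 1.2148.
Each bolus raises the concentration by D/Vd = 1463/141 ≈ 10.376 mcg/mL.
Steady-state peak Cmax,ss = C₀·R ≈ 10.376 × 1.2148 ≈ 12.605 mcg/mL.
Peak 12.6 mcg/mL vs MTC 6 mcg/mL: exceeds toxic threshold.

12.6 mcg/mL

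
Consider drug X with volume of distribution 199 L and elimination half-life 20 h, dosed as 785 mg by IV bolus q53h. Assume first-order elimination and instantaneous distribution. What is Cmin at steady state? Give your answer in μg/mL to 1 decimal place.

0.7 μg/mL

k = ln2/t½ = ln2/20 ≈ 0.034657 h⁻¹; fraction remaining f = e^(−kτ) = e^(−0.034657×53) ≈ 0.1593.
At steady state, accumulation factor R = 1/(1 − e^(−kτ)) ≈ 1.1895.
Single-dose peak C₀ = D/Vd = 785/199 ≈ 3.945 μg/mL.
Cmax,ss = C₀/(1 − f) ≈ 3.945/0.8407 ≈ 4.693 μg/mL.
One interval later, Cmin,ss = Cmax,ss·e^(−kτ) ≈ 4.693 × 0.1593 ≈ 0.748 μg/mL.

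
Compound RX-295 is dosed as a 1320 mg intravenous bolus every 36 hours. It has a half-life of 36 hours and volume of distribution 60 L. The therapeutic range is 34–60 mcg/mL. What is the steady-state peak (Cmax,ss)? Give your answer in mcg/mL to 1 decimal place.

τ = 36 h = 1 half-life, so f = (1/2)^1 = 0.5.
At steady state, R = 1/(1 − 0.5) = 2/1.
Single-dose peak C₀ = D/Vd = 1320/60 = 22 mcg/mL.
Steady-state peak Cmax,ss = C₀·R = 22 × 2/1 ≈ 44.000 mcg/mL.
Peak 44.0 mcg/mL vs MTC 60 mcg/mL: below toxic threshold.

44.0 mcg/mL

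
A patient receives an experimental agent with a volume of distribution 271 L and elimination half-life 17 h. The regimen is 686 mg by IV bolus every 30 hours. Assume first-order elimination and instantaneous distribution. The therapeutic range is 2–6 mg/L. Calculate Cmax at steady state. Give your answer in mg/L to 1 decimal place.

τ/t½ = 30/17 ≈ 1.7647, so fraction remaining f = (1/2)^(30/17) ≈ 0.2943.
Accumulation ratio R = 1/(1 − f) ≈ 1/0.7057 ≈ 1.4170.
Single-dose peak C₀ = D/Vd = 686/271 ≈ 2.531 mg/L.
Steady-state peak Cmax,ss = C₀·R ≈ 2.531 × 1.4170 ≈ 3.586 mg/L.
Peak 3.6 mg/L vs MTC 6 mg/L: below toxic threshold.

3.6 mg/L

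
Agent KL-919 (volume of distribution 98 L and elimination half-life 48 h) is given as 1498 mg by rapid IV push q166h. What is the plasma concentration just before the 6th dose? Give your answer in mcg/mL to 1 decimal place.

1.5 mcg/mL

f = (1/2)^(τ/t½) = (1/2)^(166/48) ≈ 0.0910.
C₀ = D/Vd = 1498/98 ≈ 15.286 mcg/mL.
Before the 6th dose, 5 doses have been given. Superposition: Cmin = C₀·(f + f² + … + f^5).
≈ 15.286 × (0.0910 + 0.0083 + 0.0008 + 0.0001 + 0.0000) ≈ 15.286 × 0.1002 ≈ 1.532 mcg/mL.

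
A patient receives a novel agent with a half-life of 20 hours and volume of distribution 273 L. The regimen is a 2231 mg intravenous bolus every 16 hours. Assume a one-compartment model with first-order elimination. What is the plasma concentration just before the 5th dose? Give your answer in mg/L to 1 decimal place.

f = (1/2)^(τ/t½) = (1/2)^(16/20) ≈ 0.5743.
C₀ = D/Vd = 2231/273 ≈ 8.172 mg/L.
Before the 5th dose, 4 doses have been given. Superposition: Cmin = C₀·(f + f² + … + f^4).
≈ 8.172 × (0.5743 + 0.3298 + 0.1894 + 0.1088) ≈ 8.172 × 1.2023 ≈ 9.825 mg/L.

9.8 mg/L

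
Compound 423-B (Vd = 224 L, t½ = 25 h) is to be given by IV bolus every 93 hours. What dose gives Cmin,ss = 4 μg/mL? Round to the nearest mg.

τ/t½ = 93/25 ≈ 3.72, so f = (1/2)^(93/25) ≈ 0.075887.
Cmin,ss = (D/Vd)·f/(1−f), so D = Cmin,ss·Vd·(1−f)/f.
D = 4 × 224 × (1−f)/f ≈ 4 × 224 × 12.17749 ≈ 10911.03 mg.

10911 mg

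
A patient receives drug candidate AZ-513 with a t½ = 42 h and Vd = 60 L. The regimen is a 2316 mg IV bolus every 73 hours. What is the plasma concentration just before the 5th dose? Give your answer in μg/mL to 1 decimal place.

f = (1/2)^(τ/t½) = (1/2)^(73/42) ≈ 0.2998.
C₀ = D/Vd = 2316/60 ≈ 38.600 μg/mL.
Before the 5th dose, 4 doses have been given. Superposition: Cmin = C₀·(f + f² + … + f^4).
≈ 38.600 × (0.2998 + 0.0899 + 0.0269 + 0.0081) ≈ 38.600 × 0.4247 ≈ 16.393 μg/mL.

16.4 μg/mL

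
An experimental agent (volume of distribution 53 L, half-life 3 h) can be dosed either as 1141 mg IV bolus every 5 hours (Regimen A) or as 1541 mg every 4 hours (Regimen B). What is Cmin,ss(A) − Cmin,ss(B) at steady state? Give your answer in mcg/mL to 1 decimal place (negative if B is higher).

-9.2 mcg/mL

Regimen A: f = (1/2)^(5/3) ≈ 0.3150; Cmin,ss = (1141/53)·f/(1−f) ≈ 9.900 mcg/mL.
Regimen B: f = (1/2)^(4/3) ≈ 0.3969; Cmin,ss = (1541/53)·f/(1−f) ≈ 19.135 mcg/mL.
Difference ≈ 9.900 − 19.135 ≈ -9.235 mcg/mL.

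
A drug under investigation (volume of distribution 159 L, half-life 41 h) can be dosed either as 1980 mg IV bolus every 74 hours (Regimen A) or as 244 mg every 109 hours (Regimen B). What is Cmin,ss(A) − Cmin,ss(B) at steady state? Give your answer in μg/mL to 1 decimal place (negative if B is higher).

4.7 μg/mL

Regimen A: f = (1/2)^(74/41) ≈ 0.2862; Cmin,ss = (1980/159)·f/(1−f) ≈ 4.993 μg/mL.
Regimen B: f = (1/2)^(109/41) ≈ 0.1584; Cmin,ss = (244/159)·f/(1−f) ≈ 0.289 μg/mL.
Difference ≈ 4.993 − 0.289 ≈ 4.704 μg/mL.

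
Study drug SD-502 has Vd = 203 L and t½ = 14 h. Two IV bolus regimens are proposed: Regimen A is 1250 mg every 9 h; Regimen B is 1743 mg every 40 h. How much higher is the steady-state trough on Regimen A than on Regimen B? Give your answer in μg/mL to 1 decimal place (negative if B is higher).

9.6 μg/mL

Regimen A: f = (1/2)^(9/14) ≈ 0.6404; Cmin,ss = (1250/203)·f/(1−f) ≈ 10.966 μg/mL.
Regimen B: f = (1/2)^(40/14) ≈ 0.1380; Cmin,ss = (1743/203)·f/(1−f) ≈ 1.375 μg/mL.
Difference ≈ 10.966 − 1.375 ≈ 9.591 μg/mL.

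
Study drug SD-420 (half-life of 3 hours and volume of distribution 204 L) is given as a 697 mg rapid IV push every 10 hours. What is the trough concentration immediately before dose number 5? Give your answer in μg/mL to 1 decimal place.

0.4 μg/mL

f = (1/2)^(τ/t½) = (1/2)^(10/3) ≈ 0.0992.
C₀ = D/Vd = 697/204 ≈ 3.417 μg/mL.
Before the 5th dose, 4 doses have been given. Superposition: Cmin = C₀·(f + f² + … + f^4).
≈ 3.417 × (0.0992 + 0.0098 + 0.0010 + 0.0001) ≈ 3.417 × 0.1101 ≈ 0.376 μg/mL.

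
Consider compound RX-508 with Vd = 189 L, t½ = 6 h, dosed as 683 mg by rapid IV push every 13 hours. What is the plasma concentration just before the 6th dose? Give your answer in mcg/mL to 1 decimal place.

1.0 mcg/mL

f = (1/2)^(τ/t½) = (1/2)^(13/6) ≈ 0.2227.
C₀ = D/Vd = 683/189 ≈ 3.614 mcg/mL.
Before the 6th dose, 5 doses have been given. Superposition: Cmin = C₀·(f + f² + … + f^5).
≈ 3.614 × (0.2227 + 0.0496 + 0.0110 + 0.0025 + 0.0005) ≈ 3.614 × 0.2863 ≈ 1.035 mcg/mL.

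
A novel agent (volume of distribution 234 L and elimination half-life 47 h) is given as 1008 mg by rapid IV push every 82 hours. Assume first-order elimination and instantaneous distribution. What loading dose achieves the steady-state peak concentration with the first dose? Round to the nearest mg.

1437 mg

f = (1/2)^(82/47) ≈ 0.298400; accumulation ratio R = 1/(1−f) ≈ 1.42531.
Loading dose to hit Cmax,ss on first dose: D_load = D_maint·R ≈ 1008 × 1.42531 ≈ 1436.71 mg.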